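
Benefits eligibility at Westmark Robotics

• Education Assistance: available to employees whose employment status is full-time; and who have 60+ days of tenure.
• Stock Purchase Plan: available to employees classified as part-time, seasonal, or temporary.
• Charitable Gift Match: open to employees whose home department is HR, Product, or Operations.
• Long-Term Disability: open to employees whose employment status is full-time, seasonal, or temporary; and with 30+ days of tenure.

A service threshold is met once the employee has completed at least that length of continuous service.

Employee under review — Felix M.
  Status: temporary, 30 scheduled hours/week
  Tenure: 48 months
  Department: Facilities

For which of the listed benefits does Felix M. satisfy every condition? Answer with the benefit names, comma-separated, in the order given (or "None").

Education Assistance — status temporary ✗ (requires full-time) → not eligible.
Stock Purchase Plan — status temporary ✓ → eligible.
Charitable Gift Match — dept Facilities ✗ → not eligible.
Long-Term Disability — status temporary ✓; service 48 months ≥ 30 days ✓ → eligible.

Stock Purchase Plan, Long-Term Disability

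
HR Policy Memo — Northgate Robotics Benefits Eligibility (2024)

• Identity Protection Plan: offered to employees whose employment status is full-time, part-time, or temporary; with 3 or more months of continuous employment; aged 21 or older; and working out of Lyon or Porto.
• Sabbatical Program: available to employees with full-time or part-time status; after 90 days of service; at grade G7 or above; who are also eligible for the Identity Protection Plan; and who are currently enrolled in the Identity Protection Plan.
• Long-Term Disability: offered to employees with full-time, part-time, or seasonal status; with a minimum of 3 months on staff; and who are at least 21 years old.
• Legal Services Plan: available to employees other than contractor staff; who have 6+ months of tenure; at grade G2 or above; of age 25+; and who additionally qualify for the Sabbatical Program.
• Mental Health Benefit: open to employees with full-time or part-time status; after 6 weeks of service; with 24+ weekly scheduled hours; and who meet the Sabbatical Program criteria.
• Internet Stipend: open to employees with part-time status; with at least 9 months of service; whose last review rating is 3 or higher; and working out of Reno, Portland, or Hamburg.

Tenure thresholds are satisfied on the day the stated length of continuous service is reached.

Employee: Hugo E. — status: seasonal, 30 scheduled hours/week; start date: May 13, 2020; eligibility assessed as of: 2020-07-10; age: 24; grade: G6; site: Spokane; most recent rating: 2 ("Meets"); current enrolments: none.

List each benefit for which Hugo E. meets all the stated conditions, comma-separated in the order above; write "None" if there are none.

None

Service from May 13, 2020 to 2020-07-10: 58 days.
Identity Protection Plan — status seasonal ✗ (requires full-time, part-time, or temporary) → not eligible.
Sabbatical Program — status seasonal ✗ (requires full-time or part-time) → not eligible.
Long-Term Disability — status seasonal ✓; service 58 days < 3 months (≈90 days) ✗ → not eligible.
Legal Services Plan — status seasonal ✓ (not excluded); service 58 days < 6 months (≈180 days) ✗ → not eligible.
Mental Health Benefit — status seasonal ✗ (requires full-time or part-time) → not eligible.
Internet Stipend — status seasonal ✗ (requires part-time) → not eligible.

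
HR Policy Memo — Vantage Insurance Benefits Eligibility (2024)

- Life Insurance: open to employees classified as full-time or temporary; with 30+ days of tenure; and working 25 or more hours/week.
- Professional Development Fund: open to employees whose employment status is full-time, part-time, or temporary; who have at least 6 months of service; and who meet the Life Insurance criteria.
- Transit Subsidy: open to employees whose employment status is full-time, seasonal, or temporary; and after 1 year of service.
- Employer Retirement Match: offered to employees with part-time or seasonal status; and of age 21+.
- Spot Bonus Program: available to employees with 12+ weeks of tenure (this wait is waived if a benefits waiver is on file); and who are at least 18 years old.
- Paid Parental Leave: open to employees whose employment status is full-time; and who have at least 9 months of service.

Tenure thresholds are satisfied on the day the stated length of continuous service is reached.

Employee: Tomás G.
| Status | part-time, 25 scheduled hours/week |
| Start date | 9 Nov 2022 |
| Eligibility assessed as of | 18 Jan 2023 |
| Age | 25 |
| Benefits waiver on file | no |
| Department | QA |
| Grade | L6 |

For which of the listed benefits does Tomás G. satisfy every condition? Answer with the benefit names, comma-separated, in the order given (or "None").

Employer Retirement Match

Service from 9 Nov 2022 to 18 Jan 2023: 70 days.
Life Insurance — status part-time ✗ (requires full-time or temporary) → not eligible.
Professional Development Fund — status part-time ✓; service 70 days < 6 months (≈180 days) ✗ → not eligible.
Transit Subsidy — status part-time ✗ (requires full-time, seasonal, or temporary) → not eligible.
Employer Retirement Match — status part-time ✓; age 25 ≥ 21 ✓ → eligible.
Spot Bonus Program — no waiver, service 70 days < 12 weeks (≈84 days) ✗ → not eligible.
Paid Parental Leave — status part-time ✗ (requires full-time) → not eligible.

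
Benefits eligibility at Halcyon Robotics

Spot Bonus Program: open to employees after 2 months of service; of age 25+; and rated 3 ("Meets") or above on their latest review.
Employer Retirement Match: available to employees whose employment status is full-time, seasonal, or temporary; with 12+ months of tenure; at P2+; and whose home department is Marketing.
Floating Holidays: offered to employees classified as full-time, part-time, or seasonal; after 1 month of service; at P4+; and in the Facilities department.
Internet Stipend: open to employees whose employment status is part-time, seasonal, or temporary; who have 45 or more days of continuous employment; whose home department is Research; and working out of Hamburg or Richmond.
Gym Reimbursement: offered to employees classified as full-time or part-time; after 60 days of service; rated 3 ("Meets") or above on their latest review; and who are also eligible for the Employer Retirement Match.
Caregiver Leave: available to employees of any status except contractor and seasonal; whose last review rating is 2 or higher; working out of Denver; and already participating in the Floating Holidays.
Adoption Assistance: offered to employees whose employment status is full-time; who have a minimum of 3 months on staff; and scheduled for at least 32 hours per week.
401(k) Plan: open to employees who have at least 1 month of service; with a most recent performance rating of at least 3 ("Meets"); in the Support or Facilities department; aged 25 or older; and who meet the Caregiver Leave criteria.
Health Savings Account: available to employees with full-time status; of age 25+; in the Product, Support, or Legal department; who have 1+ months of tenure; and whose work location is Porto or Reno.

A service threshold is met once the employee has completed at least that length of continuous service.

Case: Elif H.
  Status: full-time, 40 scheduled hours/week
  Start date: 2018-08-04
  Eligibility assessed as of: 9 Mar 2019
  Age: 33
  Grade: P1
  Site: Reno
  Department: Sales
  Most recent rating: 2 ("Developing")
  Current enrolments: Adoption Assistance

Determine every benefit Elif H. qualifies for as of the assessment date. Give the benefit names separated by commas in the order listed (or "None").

Service from 2018-08-04 to 9 Mar 2019: 217 days.
Spot Bonus Program — service 217 days ≥ 2 months (≈60 days) ✓; age 33 ≥ 25 ✓; rating 2 < 3 ✗ → not eligible.
Employer Retirement Match — status full-time ✓; service 217 days < 12 months (≈360 days) ✗ → not eligible.
Floating Holidays — status full-time ✓; service 217 days ≥ 1 month (≈30 days) ✓; grade P1 < P4 ✗ → not eligible.
Internet Stipend — status full-time ✗ (requires part-time, seasonal, or temporary) → not eligible.
Gym Reimbursement — status full-time ✓; service 217 days ≥ 60 days ✓; rating 2 < 3 ✗ → not eligible.
Caregiver Leave — status full-time ✓ (not excluded); rating 2 ≥ 2 ✓; site Reno ✗ (not Denver) → not eligible.
Adoption Assistance — status full-time ✓; service 217 days ≥ 3 months (≈90 days) ✓; 40 hrs/wk ≥ 32 ✓ → eligible.
401(k) Plan — service 217 days ≥ 1 month (≈30 days) ✓; rating 2 < 3 ✗ → not eligible.
Health Savings Account — status full-time ✓; age 33 ≥ 25 ✓; dept Sales ✗ → not eligible.

Adoption Assistance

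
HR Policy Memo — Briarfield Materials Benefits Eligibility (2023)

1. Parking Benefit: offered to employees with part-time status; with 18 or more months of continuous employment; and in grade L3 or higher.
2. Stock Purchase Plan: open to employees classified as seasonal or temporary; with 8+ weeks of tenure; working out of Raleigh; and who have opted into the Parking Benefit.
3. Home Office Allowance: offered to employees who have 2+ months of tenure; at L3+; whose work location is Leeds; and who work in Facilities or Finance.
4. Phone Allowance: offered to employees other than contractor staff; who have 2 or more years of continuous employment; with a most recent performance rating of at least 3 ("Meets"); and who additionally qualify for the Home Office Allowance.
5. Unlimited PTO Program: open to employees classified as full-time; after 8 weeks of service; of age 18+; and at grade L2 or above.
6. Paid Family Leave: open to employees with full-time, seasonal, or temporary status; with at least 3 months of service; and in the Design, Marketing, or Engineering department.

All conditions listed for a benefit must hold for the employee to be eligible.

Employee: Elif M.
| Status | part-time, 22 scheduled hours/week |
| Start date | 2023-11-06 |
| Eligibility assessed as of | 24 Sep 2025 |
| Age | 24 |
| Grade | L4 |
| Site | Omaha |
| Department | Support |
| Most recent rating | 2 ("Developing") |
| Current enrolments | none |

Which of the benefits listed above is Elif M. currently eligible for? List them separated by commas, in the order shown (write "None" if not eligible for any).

Parking Benefit

Service from 2023-11-06 to 24 Sep 2025: 688 days.
Parking Benefit — status part-time ✓; service 688 days ≥ 18 months (≈540 days) ✓; grade L4 ≥ L3 ✓ → eligible.
Stock Purchase Plan — status part-time ✗ (requires seasonal or temporary) → not eligible.
Home Office Allowance — service 688 days ≥ 2 months (≈60 days) ✓; grade L4 ≥ L3 ✓; site Omaha ✗ (not Leeds) → not eligible.
Phone Allowance — status part-time ✓ (not excluded); service 688 days < 2 years (≈730 days) ✗ → not eligible.
Unlimited PTO Program — status part-time ✗ (requires full-time) → not eligible.
Paid Family Leave — status part-time ✗ (requires full-time, seasonal, or temporary) → not eligible.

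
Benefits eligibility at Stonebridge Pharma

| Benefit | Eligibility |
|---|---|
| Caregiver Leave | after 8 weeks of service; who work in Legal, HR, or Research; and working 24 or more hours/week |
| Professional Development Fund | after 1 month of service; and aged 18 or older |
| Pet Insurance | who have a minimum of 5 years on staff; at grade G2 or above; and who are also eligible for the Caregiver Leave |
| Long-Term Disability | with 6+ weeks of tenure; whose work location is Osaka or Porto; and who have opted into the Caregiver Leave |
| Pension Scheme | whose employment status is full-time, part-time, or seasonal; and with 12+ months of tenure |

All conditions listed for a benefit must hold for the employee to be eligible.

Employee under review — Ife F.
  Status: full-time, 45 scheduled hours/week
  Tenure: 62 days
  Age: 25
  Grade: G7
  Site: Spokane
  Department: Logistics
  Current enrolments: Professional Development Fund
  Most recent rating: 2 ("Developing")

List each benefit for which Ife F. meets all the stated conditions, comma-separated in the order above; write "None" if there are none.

Professional Development Fund

Caregiver Leave — service 62 days ≥ 8 weeks (≈56 days) ✓; dept Logistics ✗ → not eligible.
Professional Development Fund — service 62 days ≥ 1 month (≈30 days) ✓; age 25 ≥ 18 ✓ → eligible.
Pet Insurance — service 62 days < 5 years (≈1825 days) ✗ → not eligible.
Long-Term Disability — service 62 days ≥ 6 weeks (≈42 days) ✓; site Spokane ✗ (not Osaka or Porto) → not eligible.
Pension Scheme — status full-time ✓; service 62 days < 12 months (≈360 days) ✗ → not eligible.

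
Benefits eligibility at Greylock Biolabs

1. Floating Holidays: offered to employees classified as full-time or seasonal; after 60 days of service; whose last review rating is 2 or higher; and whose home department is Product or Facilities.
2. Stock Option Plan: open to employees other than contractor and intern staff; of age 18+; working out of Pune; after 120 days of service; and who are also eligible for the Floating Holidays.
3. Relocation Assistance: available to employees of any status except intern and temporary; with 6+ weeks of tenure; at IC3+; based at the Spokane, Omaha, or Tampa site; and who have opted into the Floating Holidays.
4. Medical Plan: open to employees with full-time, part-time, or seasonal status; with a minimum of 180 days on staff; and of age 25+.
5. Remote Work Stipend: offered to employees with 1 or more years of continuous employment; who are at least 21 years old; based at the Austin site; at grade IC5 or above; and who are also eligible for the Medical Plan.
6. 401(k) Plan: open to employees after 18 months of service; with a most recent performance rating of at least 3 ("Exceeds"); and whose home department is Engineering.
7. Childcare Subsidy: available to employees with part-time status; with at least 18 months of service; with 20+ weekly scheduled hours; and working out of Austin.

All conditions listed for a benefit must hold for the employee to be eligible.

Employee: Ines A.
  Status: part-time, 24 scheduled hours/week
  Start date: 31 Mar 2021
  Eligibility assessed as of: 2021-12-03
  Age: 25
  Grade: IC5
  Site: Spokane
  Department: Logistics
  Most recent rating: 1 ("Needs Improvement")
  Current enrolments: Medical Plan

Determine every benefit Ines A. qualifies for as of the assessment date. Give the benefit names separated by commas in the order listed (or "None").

Medical Plan

Service from 31 Mar 2021 to 2021-12-03: 247 days.
Floating Holidays — status part-time ✗ (requires full-time or seasonal) → not eligible.
Stock Option Plan — status part-time ✓ (not excluded); age 25 ≥ 18 ✓; site Spokane ✗ (not Pune) → not eligible.
Relocation Assistance — status part-time ✓ (not excluded); service 247 days ≥ 6 weeks (≈42 days) ✓; grade IC5 ≥ IC3 ✓; site Spokane ✓; not enrolled in Floating Holidays ✗ → not eligible.
Medical Plan — status part-time ✓; service 247 days ≥ 180 days ✓; age 25 ≥ 25 ✓ → eligible.
Remote Work Stipend — service 247 days < 1 year (≈365 days) ✗ → not eligible.
401(k) Plan — service 247 days < 18 months (≈540 days) ✗ → not eligible.
Childcare Subsidy — status part-time ✓; service 247 days < 18 months (≈540 days) ✗ → not eligible.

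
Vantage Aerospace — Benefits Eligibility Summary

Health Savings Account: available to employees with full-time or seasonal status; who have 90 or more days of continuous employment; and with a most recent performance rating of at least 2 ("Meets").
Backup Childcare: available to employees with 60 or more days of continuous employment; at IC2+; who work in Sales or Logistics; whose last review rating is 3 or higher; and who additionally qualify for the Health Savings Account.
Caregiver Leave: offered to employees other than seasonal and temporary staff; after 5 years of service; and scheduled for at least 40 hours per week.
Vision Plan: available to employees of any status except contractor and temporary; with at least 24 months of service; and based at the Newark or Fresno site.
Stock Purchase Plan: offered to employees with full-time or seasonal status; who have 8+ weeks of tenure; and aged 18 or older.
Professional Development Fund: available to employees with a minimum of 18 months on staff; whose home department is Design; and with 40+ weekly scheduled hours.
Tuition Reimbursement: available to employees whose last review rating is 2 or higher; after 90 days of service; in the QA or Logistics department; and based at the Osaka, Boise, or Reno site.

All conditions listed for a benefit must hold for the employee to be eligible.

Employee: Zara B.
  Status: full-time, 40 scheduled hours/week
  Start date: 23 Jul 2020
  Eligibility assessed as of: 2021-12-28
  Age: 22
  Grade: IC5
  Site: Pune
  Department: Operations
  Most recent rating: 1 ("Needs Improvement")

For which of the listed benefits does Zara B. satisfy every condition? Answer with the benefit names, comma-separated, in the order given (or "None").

Stock Purchase Plan

Service from 23 Jul 2020 to 2021-12-28: 523 days.
Health Savings Account — status full-time ✓; service 523 days ≥ 90 days ✓; rating 1 < 2 ✗ → not eligible.
Backup Childcare — service 523 days ≥ 60 days ✓; grade IC5 ≥ IC2 ✓; dept Operations ✗ → not eligible.
Caregiver Leave — status full-time ✓ (not excluded); service 523 days < 5 years (≈1825 days) ✗ → not eligible.
Vision Plan — status full-time ✓ (not excluded); service 523 days < 24 months (≈720 days) ✗ → not eligible.
Stock Purchase Plan — status full-time ✓; service 523 days ≥ 8 weeks (≈56 days) ✓; age 22 ≥ 18 ✓ → eligible.
Professional Development Fund — service 523 days < 18 months (≈540 days) ✗ → not eligible.
Tuition Reimbursement — rating 1 < 2 ✗ → not eligible.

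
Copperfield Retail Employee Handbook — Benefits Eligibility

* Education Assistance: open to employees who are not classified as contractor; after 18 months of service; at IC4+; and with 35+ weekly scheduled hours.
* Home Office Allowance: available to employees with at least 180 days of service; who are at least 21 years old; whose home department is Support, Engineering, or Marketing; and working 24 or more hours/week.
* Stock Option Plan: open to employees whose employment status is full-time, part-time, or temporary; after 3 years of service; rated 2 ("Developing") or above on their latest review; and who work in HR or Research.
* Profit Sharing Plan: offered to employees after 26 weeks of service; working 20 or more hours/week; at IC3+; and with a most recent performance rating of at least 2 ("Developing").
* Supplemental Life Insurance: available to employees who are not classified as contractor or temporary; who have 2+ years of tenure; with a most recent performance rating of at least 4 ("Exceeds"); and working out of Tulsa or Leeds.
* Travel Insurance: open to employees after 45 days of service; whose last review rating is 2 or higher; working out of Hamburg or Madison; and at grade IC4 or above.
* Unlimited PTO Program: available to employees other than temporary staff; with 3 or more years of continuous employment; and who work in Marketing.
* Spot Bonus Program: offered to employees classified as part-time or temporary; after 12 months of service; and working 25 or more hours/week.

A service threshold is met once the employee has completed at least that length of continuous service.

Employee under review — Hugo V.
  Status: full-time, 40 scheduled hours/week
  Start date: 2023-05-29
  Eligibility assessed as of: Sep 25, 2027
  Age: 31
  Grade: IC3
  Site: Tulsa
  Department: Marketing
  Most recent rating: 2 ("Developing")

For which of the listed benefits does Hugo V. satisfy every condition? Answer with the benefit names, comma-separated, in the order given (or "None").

Home Office Allowance, Profit Sharing Plan, Unlimited PTO Program

Service from 2023-05-29 to Sep 25, 2027: 1580 days.
Education Assistance — status full-time ✓ (not excluded); service 1580 days ≥ 18 months (≈540 days) ✓; grade IC3 < IC4 ✗ → not eligible.
Home Office Allowance — service 1580 days ≥ 180 days ✓; age 31 ≥ 21 ✓; dept Marketing ✓; 40 hrs/wk ≥ 24 ✓ → eligible.
Stock Option Plan — status full-time ✓; service 1580 days ≥ 3 years (≈1095 days) ✓; rating 2 ≥ 2 ✓; dept Marketing ✗ → not eligible.
Profit Sharing Plan — service 1580 days ≥ 26 weeks (≈182 days) ✓; 40 hrs/wk ≥ 20 ✓; grade IC3 ≥ IC3 ✓; rating 2 ≥ 2 ✓ → eligible.
Supplemental Life Insurance — status full-time ✓ (not excluded); service 1580 days ≥ 2 years (≈730 days) ✓; rating 2 < 4 ✗ → not eligible.
Travel Insurance — service 1580 days ≥ 45 days ✓; rating 2 ≥ 2 ✓; site Tulsa ✗ (not Hamburg or Madison) → not eligible.
Unlimited PTO Program — status full-time ✓ (not excluded); service 1580 days ≥ 3 years (≈1095 days) ✓; dept Marketing ✓ → eligible.
Spot Bonus Program — status full-time ✗ (requires part-time or temporary) → not eligible.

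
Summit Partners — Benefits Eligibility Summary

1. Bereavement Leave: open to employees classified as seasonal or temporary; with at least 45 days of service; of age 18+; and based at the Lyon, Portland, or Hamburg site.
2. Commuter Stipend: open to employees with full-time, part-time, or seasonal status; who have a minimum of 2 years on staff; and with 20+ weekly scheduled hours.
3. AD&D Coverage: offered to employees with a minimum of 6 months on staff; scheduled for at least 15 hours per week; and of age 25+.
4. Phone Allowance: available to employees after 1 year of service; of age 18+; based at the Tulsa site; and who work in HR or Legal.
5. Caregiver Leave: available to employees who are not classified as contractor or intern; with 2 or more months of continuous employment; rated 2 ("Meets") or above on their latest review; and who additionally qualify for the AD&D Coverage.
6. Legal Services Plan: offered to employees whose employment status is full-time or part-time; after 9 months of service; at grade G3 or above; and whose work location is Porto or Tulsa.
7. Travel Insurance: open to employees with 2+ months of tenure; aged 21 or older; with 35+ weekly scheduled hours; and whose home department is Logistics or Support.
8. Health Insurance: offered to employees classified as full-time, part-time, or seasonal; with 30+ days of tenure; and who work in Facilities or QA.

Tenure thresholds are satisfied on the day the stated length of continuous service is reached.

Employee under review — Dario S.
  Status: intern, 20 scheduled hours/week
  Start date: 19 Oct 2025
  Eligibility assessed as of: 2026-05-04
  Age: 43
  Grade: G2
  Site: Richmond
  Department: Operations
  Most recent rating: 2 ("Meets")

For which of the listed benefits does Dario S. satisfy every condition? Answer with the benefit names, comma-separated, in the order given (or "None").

Service from 19 Oct 2025 to 2026-05-04: 197 days.
Bereavement Leave — status intern ✗ (requires seasonal or temporary) → not eligible.
Commuter Stipend — status intern ✗ (requires full-time, part-time, or seasonal) → not eligible.
AD&D Coverage — service 197 days ≥ 6 months (≈180 days) ✓; 20 hrs/wk ≥ 15 ✓; age 43 ≥ 25 ✓ → eligible.
Phone Allowance — service 197 days < 1 year (≈365 days) ✗ → not eligible.
Caregiver Leave — status intern ✗ (excluded) → not eligible.
Legal Services Plan — status intern ✗ (requires full-time or part-time) → not eligible.
Travel Insurance — service 197 days ≥ 2 months (≈60 days) ✓; age 43 ≥ 21 ✓; 20 hrs/wk < 35 ✗ → not eligible.
Health Insurance — status intern ✗ (requires full-time, part-time, or seasonal) → not eligible.

AD&D Coverage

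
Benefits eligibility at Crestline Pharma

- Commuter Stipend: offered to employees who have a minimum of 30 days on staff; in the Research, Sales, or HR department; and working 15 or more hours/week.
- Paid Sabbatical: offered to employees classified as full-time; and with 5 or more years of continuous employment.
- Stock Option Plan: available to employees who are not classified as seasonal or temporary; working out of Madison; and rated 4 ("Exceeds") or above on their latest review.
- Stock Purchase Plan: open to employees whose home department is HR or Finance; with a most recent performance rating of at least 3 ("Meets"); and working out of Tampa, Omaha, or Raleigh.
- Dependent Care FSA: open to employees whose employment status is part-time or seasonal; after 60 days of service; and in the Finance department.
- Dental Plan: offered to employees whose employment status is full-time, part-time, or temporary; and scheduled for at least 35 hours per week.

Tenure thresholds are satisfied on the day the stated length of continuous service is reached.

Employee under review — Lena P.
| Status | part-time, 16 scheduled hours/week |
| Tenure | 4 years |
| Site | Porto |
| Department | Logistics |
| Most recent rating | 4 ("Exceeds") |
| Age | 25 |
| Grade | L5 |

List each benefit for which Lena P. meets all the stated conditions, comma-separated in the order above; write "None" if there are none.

Commuter Stipend — service 4 years ≥ 30 days ✓; dept Logistics ✗ → not eligible.
Paid Sabbatical — status part-time ✗ (requires full-time) → not eligible.
Stock Option Plan — status part-time ✓ (not excluded); site Porto ✗ (not Madison) → not eligible.
Stock Purchase Plan — dept Logistics ✗ → not eligible.
Dependent Care FSA — status part-time ✓; service 4 years ≥ 60 days ✓; dept Logistics ✗ → not eligible.
Dental Plan — status part-time ✓; 16 hrs/wk < 35 ✗ → not eligible.

None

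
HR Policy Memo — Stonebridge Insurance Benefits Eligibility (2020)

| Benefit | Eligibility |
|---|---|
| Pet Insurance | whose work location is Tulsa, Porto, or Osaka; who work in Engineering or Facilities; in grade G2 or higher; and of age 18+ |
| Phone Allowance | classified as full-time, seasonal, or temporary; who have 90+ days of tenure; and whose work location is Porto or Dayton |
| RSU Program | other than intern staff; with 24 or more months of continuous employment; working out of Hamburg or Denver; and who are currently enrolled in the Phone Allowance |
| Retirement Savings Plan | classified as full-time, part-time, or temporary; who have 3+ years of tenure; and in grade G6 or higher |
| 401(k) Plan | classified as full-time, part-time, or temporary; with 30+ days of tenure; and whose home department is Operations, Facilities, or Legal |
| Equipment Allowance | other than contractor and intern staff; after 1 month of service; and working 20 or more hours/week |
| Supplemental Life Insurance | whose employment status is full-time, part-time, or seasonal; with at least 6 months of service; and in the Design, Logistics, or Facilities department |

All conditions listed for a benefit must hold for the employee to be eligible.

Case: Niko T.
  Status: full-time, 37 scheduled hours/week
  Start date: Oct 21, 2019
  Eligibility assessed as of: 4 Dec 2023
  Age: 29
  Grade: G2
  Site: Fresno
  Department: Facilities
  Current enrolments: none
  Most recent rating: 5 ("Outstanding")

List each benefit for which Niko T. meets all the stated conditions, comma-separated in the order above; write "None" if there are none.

Service from Oct 21, 2019 to 4 Dec 2023: 1505 days.
Pet Insurance — site Fresno ✗ (not Tulsa, Porto, or Osaka) → not eligible.
Phone Allowance — status full-time ✓; service 1505 days ≥ 90 days ✓; site Fresno ✗ (not Porto or Dayton) → not eligible.
RSU Program — status full-time ✓ (not excluded); service 1505 days ≥ 24 months (≈720 days) ✓; site Fresno ✗ (not Hamburg or Denver) → not eligible.
Retirement Savings Plan — status full-time ✓; service 1505 days ≥ 3 years (≈1095 days) ✓; grade G2 < G6 ✗ → not eligible.
401(k) Plan — status full-time ✓; service 1505 days ≥ 30 days ✓; dept Facilities ✓ → eligible.
Equipment Allowance — status full-time ✓ (not excluded); service 1505 days ≥ 1 month (≈30 days) ✓; 37 hrs/wk ≥ 20 ✓ → eligible.
Supplemental Life Insurance — status full-time ✓; service 1505 days ≥ 6 months (≈180 days) ✓; dept Facilities ✓ → eligible.

401(k) Plan, Equipment Allowance, Supplemental Life Insurance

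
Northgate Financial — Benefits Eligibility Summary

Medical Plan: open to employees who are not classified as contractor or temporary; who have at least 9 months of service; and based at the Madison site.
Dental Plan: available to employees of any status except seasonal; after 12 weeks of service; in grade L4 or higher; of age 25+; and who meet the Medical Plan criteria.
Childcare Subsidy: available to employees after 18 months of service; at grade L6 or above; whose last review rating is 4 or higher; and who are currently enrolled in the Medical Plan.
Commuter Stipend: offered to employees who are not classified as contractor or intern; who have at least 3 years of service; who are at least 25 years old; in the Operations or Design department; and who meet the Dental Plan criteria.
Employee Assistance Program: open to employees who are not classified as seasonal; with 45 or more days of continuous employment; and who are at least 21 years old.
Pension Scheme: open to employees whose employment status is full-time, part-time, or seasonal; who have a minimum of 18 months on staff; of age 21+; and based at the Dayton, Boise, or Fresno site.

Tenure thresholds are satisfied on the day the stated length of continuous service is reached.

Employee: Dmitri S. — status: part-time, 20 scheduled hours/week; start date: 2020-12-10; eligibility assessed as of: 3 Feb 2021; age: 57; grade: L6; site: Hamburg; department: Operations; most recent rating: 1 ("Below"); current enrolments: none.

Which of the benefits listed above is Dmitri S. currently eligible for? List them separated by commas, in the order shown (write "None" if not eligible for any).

Service from 2020-12-10 to 3 Feb 2021: 55 days.
Medical Plan — status part-time ✓ (not excluded); service 55 days < 9 months (≈270 days) ✗ → not eligible.
Dental Plan — status part-time ✓ (not excluded); service 55 days < 12 weeks (≈84 days) ✗ → not eligible.
Childcare Subsidy — service 55 days < 18 months (≈540 days) ✗ → not eligible.
Commuter Stipend — status part-time ✓ (not excluded); service 55 days < 3 years (≈1095 days) ✗ → not eligible.
Employee Assistance Program — status part-time ✓ (not excluded); service 55 days ≥ 45 days ✓; age 57 ≥ 21 ✓ → eligible.
Pension Scheme — status part-time ✓; service 55 days < 18 months (≈540 days) ✗ → not eligible.

Employee Assistance Program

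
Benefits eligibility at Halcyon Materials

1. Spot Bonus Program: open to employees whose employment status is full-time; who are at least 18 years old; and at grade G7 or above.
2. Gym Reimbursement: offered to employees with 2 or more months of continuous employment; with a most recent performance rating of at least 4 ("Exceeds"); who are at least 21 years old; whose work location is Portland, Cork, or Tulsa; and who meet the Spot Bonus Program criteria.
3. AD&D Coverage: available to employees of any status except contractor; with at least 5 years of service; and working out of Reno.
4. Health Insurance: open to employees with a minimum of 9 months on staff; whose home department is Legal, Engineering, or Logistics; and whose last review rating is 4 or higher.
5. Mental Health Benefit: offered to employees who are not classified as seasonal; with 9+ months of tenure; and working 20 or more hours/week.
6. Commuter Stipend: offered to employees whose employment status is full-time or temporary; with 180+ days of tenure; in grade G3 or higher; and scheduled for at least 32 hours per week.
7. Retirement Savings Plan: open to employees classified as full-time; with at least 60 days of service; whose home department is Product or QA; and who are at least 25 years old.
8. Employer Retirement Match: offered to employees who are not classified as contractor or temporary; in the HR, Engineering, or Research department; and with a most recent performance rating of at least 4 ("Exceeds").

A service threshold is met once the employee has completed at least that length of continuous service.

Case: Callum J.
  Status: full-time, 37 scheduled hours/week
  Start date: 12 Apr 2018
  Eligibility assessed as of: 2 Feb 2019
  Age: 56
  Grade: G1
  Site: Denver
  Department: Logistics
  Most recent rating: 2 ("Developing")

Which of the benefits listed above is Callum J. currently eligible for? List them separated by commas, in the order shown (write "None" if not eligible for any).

Service from 12 Apr 2018 to 2 Feb 2019: 296 days.
Spot Bonus Program — status full-time ✓; age 56 ≥ 18 ✓; grade G1 < G7 ✗ → not eligible.
Gym Reimbursement — service 296 days ≥ 2 months (≈60 days) ✓; rating 2 < 4 ✗ → not eligible.
AD&D Coverage — status full-time ✓ (not excluded); service 296 days < 5 years (≈1825 days) ✗ → not eligible.
Health Insurance — service 296 days ≥ 9 months (≈270 days) ✓; dept Logistics ✓; rating 2 < 4 ✗ → not eligible.
Mental Health Benefit — status full-time ✓ (not excluded); service 296 days ≥ 9 months (≈270 days) ✓; 37 hrs/wk ≥ 20 ✓ → eligible.
Commuter Stipend — status full-time ✓; service 296 days ≥ 180 days ✓; grade G1 < G3 ✗ → not eligible.
Retirement Savings Plan — status full-time ✓; service 296 days ≥ 60 days ✓; dept Logistics ✗ → not eligible.
Employer Retirement Match — status full-time ✓ (not excluded); dept Logistics ✗ → not eligible.

Mental Health Benefit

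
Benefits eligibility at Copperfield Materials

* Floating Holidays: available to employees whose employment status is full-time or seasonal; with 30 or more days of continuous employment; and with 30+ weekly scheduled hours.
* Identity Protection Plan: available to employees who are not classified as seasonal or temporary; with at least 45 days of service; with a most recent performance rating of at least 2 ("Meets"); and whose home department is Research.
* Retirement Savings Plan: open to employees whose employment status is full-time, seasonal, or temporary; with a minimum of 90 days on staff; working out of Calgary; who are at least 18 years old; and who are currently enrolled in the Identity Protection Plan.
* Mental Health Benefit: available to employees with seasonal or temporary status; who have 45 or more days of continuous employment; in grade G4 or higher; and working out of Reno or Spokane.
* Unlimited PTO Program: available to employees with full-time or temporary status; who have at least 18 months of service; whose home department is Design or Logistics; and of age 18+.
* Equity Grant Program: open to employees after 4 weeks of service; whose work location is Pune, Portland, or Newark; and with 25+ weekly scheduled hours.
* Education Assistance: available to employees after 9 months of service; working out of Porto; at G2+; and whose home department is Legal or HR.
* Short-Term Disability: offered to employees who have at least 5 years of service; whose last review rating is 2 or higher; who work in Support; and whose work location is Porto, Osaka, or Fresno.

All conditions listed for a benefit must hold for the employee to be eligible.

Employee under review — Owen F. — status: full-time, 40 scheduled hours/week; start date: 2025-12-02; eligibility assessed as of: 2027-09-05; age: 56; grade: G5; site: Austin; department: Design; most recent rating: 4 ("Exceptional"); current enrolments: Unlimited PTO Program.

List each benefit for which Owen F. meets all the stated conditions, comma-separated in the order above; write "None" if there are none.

Floating Holidays, Unlimited PTO Program

Service from 2025-12-02 to 2027-09-05: 642 days.
Floating Holidays — status full-time ✓; service 642 days ≥ 30 days ✓; 40 hrs/wk ≥ 30 ✓ → eligible.
Identity Protection Plan — status full-time ✓ (not excluded); service 642 days ≥ 45 days ✓; rating 4 ≥ 2 ✓; dept Design ✗ → not eligible.
Retirement Savings Plan — status full-time ✓; service 642 days ≥ 90 days ✓; site Austin ✗ (not Calgary) → not eligible.
Mental Health Benefit — status full-time ✗ (requires seasonal or temporary) → not eligible.
Unlimited PTO Program — status full-time ✓; service 642 days ≥ 18 months (≈540 days) ✓; dept Design ✓; age 56 ≥ 18 ✓ → eligible.
Equity Grant Program — service 642 days ≥ 4 weeks (≈28 days) ✓; site Austin ✗ (not Pune, Portland, or Newark) → not eligible.
Education Assistance — service 642 days ≥ 9 months (≈270 days) ✓; site Austin ✗ (not Porto) → not eligible.
Short-Term Disability — service 642 days < 5 years (≈1825 days) ✗ → not eligible.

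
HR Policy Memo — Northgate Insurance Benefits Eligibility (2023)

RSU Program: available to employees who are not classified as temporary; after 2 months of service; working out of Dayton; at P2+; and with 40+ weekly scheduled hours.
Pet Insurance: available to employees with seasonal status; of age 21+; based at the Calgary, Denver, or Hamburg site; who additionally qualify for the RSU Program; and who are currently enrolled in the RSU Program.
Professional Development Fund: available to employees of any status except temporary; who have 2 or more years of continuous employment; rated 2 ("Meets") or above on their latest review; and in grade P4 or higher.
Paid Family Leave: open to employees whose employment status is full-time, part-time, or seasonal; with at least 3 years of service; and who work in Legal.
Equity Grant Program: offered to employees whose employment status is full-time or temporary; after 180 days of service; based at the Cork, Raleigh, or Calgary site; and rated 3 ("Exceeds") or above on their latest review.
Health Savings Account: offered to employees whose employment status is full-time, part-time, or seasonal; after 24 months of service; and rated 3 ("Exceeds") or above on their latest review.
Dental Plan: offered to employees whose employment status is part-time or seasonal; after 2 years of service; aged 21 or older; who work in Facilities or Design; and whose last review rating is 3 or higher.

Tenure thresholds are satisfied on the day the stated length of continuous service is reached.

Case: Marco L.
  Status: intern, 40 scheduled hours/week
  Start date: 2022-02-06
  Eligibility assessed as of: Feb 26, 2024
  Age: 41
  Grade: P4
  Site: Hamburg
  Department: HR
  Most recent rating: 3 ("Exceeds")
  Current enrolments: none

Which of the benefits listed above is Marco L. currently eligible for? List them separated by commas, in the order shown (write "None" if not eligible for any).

Service from 2022-02-06 to Feb 26, 2024: 750 days.
RSU Program — status intern ✓ (not excluded); service 750 days ≥ 2 months (≈60 days) ✓; site Hamburg ✗ (not Dayton) → not eligible.
Pet Insurance — status intern ✗ (requires seasonal) → not eligible.
Professional Development Fund — status intern ✓ (not excluded); service 750 days ≥ 2 years (≈730 days) ✓; rating 3 ≥ 2 ✓; grade P4 ≥ P4 ✓ → eligible.
Paid Family Leave — status intern ✗ (requires full-time, part-time, or seasonal) → not eligible.
Equity Grant Program — status intern ✗ (requires full-time or temporary) → not eligible.
Health Savings Account — status intern ✗ (requires full-time, part-time, or seasonal) → not eligible.
Dental Plan — status intern ✗ (requires part-time or seasonal) → not eligible.

Professional Development Fund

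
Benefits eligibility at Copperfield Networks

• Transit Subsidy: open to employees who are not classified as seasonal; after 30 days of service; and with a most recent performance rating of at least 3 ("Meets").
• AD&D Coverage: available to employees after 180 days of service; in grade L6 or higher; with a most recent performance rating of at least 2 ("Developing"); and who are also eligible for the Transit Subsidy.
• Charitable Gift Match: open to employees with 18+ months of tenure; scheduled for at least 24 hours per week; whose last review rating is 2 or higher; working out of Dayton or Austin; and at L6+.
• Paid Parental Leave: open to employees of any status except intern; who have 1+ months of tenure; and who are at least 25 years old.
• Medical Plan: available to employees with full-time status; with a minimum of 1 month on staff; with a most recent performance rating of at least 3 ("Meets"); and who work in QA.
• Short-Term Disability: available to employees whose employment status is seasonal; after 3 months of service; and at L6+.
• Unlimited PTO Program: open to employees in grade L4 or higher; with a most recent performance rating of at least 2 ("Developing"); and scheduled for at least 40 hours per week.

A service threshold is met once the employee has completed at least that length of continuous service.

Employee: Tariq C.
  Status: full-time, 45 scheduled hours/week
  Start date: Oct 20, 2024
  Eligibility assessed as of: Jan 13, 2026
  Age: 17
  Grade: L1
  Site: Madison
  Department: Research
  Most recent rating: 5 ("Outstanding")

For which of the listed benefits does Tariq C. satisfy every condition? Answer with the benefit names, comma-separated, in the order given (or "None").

Transit Subsidy

Service from Oct 20, 2024 to Jan 13, 2026: 450 days.
Transit Subsidy — status full-time ✓ (not excluded); service 450 days ≥ 30 days ✓; rating 5 ≥ 3 ✓ → eligible.
AD&D Coverage — service 450 days ≥ 180 days ✓; grade L1 < L6 ✗ → not eligible.
Charitable Gift Match — service 450 days < 18 months (≈540 days) ✗ → not eligible.
Paid Parental Leave — status full-time ✓ (not excluded); service 450 days ≥ 1 month (≈30 days) ✓; age 17 < 25 ✗ → not eligible.
Medical Plan — status full-time ✓; service 450 days ≥ 1 month (≈30 days) ✓; rating 5 ≥ 3 ✓; dept Research ✗ → not eligible.
Short-Term Disability — status full-time ✗ (requires seasonal) → not eligible.
Unlimited PTO Program — grade L1 < L4 ✗ → not eligible.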